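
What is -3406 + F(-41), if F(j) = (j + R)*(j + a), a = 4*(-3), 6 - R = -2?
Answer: -1657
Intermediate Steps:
R = 8 (R = 6 - 1*(-2) = 6 + 2 = 8)
a = -12
F(j) = (-12 + j)*(8 + j) (F(j) = (j + 8)*(j - 12) = (8 + j)*(-12 + j) = (-12 + j)*(8 + j))
-3406 + F(-41) = -3406 + (-96 + (-41)**2 - 4*(-41)) = -3406 + (-96 + 1681 + 164) = -3406 + 1749 = -1657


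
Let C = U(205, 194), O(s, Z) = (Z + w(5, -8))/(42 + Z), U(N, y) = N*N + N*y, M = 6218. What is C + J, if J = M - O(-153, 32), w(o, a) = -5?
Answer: 6512935/74 ≈ 88013.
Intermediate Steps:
U(N, y) = N² + N*y
O(s, Z) = (-5 + Z)/(42 + Z) (O(s, Z) = (Z - 5)/(42 + Z) = (-5 + Z)/(42 + Z))
C = 81795 (C = 205*(205 + 194) = 205*399 = 81795)
J = 460105/74 (J = 6218 - (-5 + 32)/(42 + 32) = 6218 - 27/74 = 460105/74 ≈ 6217.6)
C + J = 81795 + 460105/74 = 6512935/74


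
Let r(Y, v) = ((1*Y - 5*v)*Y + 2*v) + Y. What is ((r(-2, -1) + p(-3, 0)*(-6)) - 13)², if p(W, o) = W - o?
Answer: 25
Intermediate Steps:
r(Y, v) = Y + 2*v + Y*(Y - 5*v) (r(Y, v) = ((Y - 5*v)*Y + 2*v) + Y = (Y*(Y - 5*v) + 2*v) + Y = (2*v + Y*(Y - 5*v)) + Y = Y + 2*v + Y*(Y - 5*v))
((r(-2, -1) + p(-3, 0)*(-6)) - 13)² = (((-2 + (-2)² + 2*(-1) - 5*(-2)*(-1)) + (-3 - 1*0)*(-6)) - 13)² = (((-2 + 4 - 2 - 10) + (-3 + 0)*(-6)) - 13)² = ((-10 - 3*(-6)) - 13)² = ((-10 + 18) - 13)² = (8 - 13)² = (-5)² = 25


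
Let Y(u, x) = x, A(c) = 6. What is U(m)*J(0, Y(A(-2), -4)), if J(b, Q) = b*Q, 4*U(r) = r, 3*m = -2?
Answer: 0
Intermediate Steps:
m = -⅔ (m = (⅓)*(-2) = -⅔ ≈ -0.66667)
U(r) = r/4
J(b, Q) = Q*b
U(m)*J(0, Y(A(-2), -4)) = ((¼)*(-⅔))*(-4*0) = -⅙*0 = 0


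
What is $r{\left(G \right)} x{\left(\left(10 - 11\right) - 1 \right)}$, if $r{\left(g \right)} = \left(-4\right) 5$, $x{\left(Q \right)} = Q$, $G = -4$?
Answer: $40$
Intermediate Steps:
$r{\left(g \right)} = -20$
$r{\left(G \right)} x{\left(\left(10 - 11\right) - 1 \right)} = - 20 \left(\left(10 - 11\right) - 1\right) = - 20 \left(-1 - 1\right) = \left(-20\right) \left(-2\right) = 40$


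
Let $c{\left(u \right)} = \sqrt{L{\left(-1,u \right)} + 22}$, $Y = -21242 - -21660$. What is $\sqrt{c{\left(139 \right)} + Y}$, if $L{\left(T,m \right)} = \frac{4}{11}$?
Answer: $\frac{\sqrt{50578 + 11 \sqrt{2706}}}{11} \approx 20.56$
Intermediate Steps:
$Y = 418$ ($Y = -21242 + 21660 = 418$)
$L{\left(T,m \right)} = \frac{4}{11}$ ($L{\left(T,m \right)} = 4 \cdot \frac{1}{11} = \frac{4}{11}$)
$c{\left(u \right)} = \frac{\sqrt{2706}}{11}$ ($c{\left(u \right)} = \sqrt{\frac{4}{11} + 22} = \sqrt{\frac{246}{11}} = \frac{\sqrt{2706}}{11}$)
$\sqrt{c{\left(139 \right)} + Y} = \sqrt{\frac{\sqrt{2706}}{11} + 418} = \sqrt{418 + \frac{\sqrt{2706}}{11}}$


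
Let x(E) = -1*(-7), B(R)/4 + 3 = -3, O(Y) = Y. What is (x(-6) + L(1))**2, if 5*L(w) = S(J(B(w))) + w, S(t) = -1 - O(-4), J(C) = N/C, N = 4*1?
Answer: 1521/25 ≈ 60.840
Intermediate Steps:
B(R) = -24 (B(R) = -12 + 4*(-3) = -12 - 12 = -24)
N = 4
x(E) = 7
J(C) = 4/C
S(t) = 3 (S(t) = -1 - 1*(-4) = -1 + 4 = 3)
L(w) = 3/5 + w/5 (L(w) = (3 + w)/5 = 3/5 + w/5)
(x(-6) + L(1))**2 = (7 + (3/5 + (1/5)*1))**2 = (7 + (3/5 + 1/5))**2 = (7 + 4/5)**2 = (39/5)**2 = 1521/25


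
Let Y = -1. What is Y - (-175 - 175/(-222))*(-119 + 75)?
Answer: -850961/111 ≈ -7666.3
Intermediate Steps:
Y - (-175 - 175/(-222))*(-119 + 75) = -1 - (-175 - 175/(-222))*(-119 + 75) = -1 - (-175 - 175*(-1/222))*(-44) = -1 - (-175 + 175/222)*(-44) = -1 - (-38675)*(-44)/222 = -1 - 1*850850/111 = -1 - 850850/111 = -850961/111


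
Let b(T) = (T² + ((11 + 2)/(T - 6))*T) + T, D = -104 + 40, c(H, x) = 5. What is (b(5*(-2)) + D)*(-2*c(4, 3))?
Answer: -1365/4 ≈ -341.25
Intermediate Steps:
D = -64
b(T) = T + T² + 13*T/(-6 + T) (b(T) = (T² + (13/(-6 + T))*T) + T = (T² + 13*T/(-6 + T)) + T = T + T² + 13*T/(-6 + T))
(b(5*(-2)) + D)*(-2*c(4, 3)) = ((5*(-2))*(7 + (5*(-2))² - 25*(-2))/(-6 + 5*(-2)) - 64)*(-2*5) = (-10*(7 + (-10)² - 5*(-10))/(-6 - 10) - 64)*(-10) = (-10*(7 + 100 + 50)/(-16) - 64)*(-10) = (-10*(-1/16)*157 - 64)*(-10) = (785/8 - 64)*(-10) = (273/8)*(-10) = -1365/4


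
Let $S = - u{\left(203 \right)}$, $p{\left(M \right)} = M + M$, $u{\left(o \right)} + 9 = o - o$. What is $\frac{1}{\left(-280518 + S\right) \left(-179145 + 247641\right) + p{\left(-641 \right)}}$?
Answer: $- \frac{1}{19213745746} \approx -5.2046 \cdot 10^{-11}$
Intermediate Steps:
$u{\left(o \right)} = -9$ ($u{\left(o \right)} = -9 + \left(o - o\right) = -9 + 0 = -9$)
$p{\left(M \right)} = 2 M$
$S = 9$ ($S = \left(-1\right) \left(-9\right) = 9$)
$\frac{1}{\left(-280518 + S\right) \left(-179145 + 247641\right) + p{\left(-641 \right)}} = \frac{1}{\left(-280518 + 9\right) \left(-179145 + 247641\right) + 2 \left(-641\right)} = \frac{1}{\left(-280509\right) 68496 - 1282} = \frac{1}{-19213744464 - 1282} = \frac{1}{-19213745746} = - \frac{1}{19213745746}$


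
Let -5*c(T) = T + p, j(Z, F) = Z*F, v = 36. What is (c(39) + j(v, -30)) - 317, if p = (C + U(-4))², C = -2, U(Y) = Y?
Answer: -1412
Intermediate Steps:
p = 36 (p = (-2 - 4)² = (-6)² = 36)
j(Z, F) = F*Z
c(T) = -36/5 - T/5 (c(T) = -(T + 36)/5 = -(36 + T)/5 = -36/5 - T/5)
(c(39) + j(v, -30)) - 317 = ((-36/5 - ⅕*39) - 30*36) - 317 = ((-36/5 - 39/5) - 1080) - 317 = (-15 - 1080) - 317 = -1095 - 317 = -1412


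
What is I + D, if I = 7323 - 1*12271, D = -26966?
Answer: -31914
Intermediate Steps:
I = -4948 (I = 7323 - 12271 = -4948)
I + D = -4948 - 26966 = -31914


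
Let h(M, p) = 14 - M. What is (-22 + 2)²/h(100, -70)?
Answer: -200/43 ≈ -4.6512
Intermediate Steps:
(-22 + 2)²/h(100, -70) = (-22 + 2)²/(14 - 1*100) = (-20)²/(14 - 100) = 400/(-86) = 400*(-1/86) = -200/43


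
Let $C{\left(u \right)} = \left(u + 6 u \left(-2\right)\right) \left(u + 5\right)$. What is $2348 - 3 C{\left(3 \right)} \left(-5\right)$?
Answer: $-9298080$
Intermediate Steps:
$C{\left(u \right)} = - 11 u \left(5 + u\right)$ ($C{\left(u \right)} = \left(u - 12 u\right) \left(5 + u\right) = - 11 u \left(5 + u\right)$)
$2348 - 3 C{\left(3 \right)} \left(-5\right) = 2348 - 3 \left(\left(-11\right) 3 \left(5 + 3\right)\right) \left(-5\right) = 2348 - 3 \left(\left(-11\right) 3 \cdot 8\right) \left(-5\right) = 2348 \left(-3\right) \left(-264\right) \left(-5\right) = 2348 \cdot 792 \left(-5\right) = 2348 \left(-3960\right) = -9298080$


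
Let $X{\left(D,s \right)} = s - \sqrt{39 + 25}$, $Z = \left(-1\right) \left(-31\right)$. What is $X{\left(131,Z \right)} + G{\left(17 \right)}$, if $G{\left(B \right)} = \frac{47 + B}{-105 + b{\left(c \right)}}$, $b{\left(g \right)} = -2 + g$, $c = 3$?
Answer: $\frac{291}{13} \approx 22.385$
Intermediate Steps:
$Z = 31$
$X{\left(D,s \right)} = -8 + s$ ($X{\left(D,s \right)} = s - \sqrt{64} = s - 8 = -8 + s$)
$G{\left(B \right)} = - \frac{47}{104} - \frac{B}{104}$ ($G{\left(B \right)} = \frac{47 + B}{-105 + \left(-2 + 3\right)} = \frac{47 + B}{-105 + 1} = \frac{47 + B}{-104} = \left(47 + B\right) \left(- \frac{1}{104}\right) = - \frac{47}{104} - \frac{B}{104}$)
$X{\left(131,Z \right)} + G{\left(17 \right)} = \left(-8 + 31\right) - \frac{8}{13} = 23 - \frac{8}{13} = \frac{291}{13}$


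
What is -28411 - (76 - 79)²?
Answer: -28420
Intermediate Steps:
-28411 - (76 - 79)² = -28411 - 1*(-3)² = -28411 - 1*9 = -28411 - 9 = -28420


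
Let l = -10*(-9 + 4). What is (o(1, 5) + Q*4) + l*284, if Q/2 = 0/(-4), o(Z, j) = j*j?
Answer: 14225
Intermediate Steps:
o(Z, j) = j²
Q = 0 (Q = 2*(0/(-4)) = 2*(0*(-¼)) = 2*0 = 0)
l = 50 (l = -10*(-5) = 50)
(o(1, 5) + Q*4) + l*284 = (5² + 0*4) + 50*284 = (25 + 0) + 14200 = 25 + 14200 = 14225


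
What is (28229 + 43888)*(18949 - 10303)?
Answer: 623523582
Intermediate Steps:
(28229 + 43888)*(18949 - 10303) = 72117*8646 = 623523582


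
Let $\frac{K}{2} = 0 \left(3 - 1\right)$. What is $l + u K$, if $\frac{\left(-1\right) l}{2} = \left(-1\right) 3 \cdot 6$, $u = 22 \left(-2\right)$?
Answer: $36$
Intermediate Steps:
$u = -44$
$K = 0$ ($K = 2 \cdot 0 \left(3 - 1\right) = 2 \cdot 0 \cdot 2 = 2 \cdot 0 = 0$)
$l = 36$ ($l = - 2 \left(-1\right) 3 \cdot 6 = - 2 \left(\left(-3\right) 6\right) = \left(-2\right) \left(-18\right) = 36$)
$l + u K = 36 - 0 = 36 + 0 = 36$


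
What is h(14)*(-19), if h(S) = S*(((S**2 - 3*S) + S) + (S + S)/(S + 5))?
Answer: -45080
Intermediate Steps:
h(S) = S*(S**2 - 2*S + 2*S/(5 + S)) (h(S) = S*((S**2 - 2*S) + (2*S)/(5 + S)) = S*((S**2 - 2*S) + 2*S/(5 + S)) = S*(S**2 - 2*S + 2*S/(5 + S)))
h(14)*(-19) = (14**2*(-8 + 14**2 + 3*14)/(5 + 14))*(-19) = (196*(-8 + 196 + 42)/19)*(-19) = (196*(1/19)*230)*(-19) = (45080/19)*(-19) = -45080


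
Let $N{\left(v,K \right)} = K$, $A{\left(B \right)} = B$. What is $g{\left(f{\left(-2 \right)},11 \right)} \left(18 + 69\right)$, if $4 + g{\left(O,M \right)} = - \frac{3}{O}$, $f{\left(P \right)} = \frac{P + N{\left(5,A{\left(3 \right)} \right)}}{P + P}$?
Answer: $696$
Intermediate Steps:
$f{\left(P \right)} = \frac{3 + P}{2 P}$ ($f{\left(P \right)} = \frac{P + 3}{P + P} = \frac{3 + P}{2 P}$)
$g{\left(O,M \right)} = -4 - \frac{3}{O}$
$g{\left(f{\left(-2 \right)},11 \right)} \left(18 + 69\right) = \left(-4 - \frac{3}{\frac{1}{2} \frac{1}{-2} \left(3 - 2\right)}\right) \left(18 + 69\right) = \left(-4 - \frac{3}{\frac{1}{2} \left(- \frac{1}{2}\right) 1}\right) 87 = \left(-4 - \frac{3}{- \frac{1}{4}}\right) 87 = \left(-4 - -12\right) 87 = \left(-4 + 12\right) 87 = 8 \cdot 87 = 696$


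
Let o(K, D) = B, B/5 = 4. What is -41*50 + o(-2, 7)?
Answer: -2030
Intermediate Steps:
B = 20 (B = 5*4 = 20)
o(K, D) = 20
-41*50 + o(-2, 7) = -41*50 + 20 = -2050 + 20 = -2030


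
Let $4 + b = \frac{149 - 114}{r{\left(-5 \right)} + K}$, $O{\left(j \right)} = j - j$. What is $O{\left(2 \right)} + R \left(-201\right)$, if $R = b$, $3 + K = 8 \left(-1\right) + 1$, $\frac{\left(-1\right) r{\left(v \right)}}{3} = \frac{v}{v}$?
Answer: $\frac{17487}{13} \approx 1345.2$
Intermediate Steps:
$r{\left(v \right)} = -3$ ($r{\left(v \right)} = - 3 \frac{v}{v} = \left(-3\right) 1 = -3$)
$O{\left(j \right)} = 0$
$K = -10$ ($K = -3 + \left(8 \left(-1\right) + 1\right) = -3 + \left(-8 + 1\right) = -3 - 7 = -10$)
$b = - \frac{87}{13}$ ($b = -4 + \frac{149 - 114}{-3 - 10} = -4 + \frac{35}{-13} = -4 + 35 \left(- \frac{1}{13}\right) = -4 - \frac{35}{13} = - \frac{87}{13} \approx -6.6923$)
$R = - \frac{87}{13} \approx -6.6923$
$O{\left(2 \right)} + R \left(-201\right) = 0 - - \frac{17487}{13} = 0 + \frac{17487}{13} = \frac{17487}{13}$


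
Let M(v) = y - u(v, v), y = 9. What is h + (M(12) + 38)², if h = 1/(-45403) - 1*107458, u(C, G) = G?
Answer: -4823296900/45403 ≈ -1.0623e+5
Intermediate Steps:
h = -4878915575/45403 (h = -1/45403 - 107458 = -4878915575/45403 ≈ -1.0746e+5)
M(v) = 9 - v
h + (M(12) + 38)² = -4878915575/45403 + ((9 - 1*12) + 38)² = -4878915575/45403 + ((9 - 12) + 38)² = -4878915575/45403 + (-3 + 38)² = -4878915575/45403 + 35² = -4878915575/45403 + 1225 = -4823296900/45403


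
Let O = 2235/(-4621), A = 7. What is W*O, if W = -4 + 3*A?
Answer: -37995/4621 ≈ -8.2222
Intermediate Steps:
O = -2235/4621 (O = 2235*(-1/4621) = -2235/4621 ≈ -0.48366)
W = 17 (W = -4 + 3*7 = -4 + 21 = 17)
W*O = 17*(-2235/4621) = -37995/4621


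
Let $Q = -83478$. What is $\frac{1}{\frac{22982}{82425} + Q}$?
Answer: $- \frac{82425}{6880651168} \approx -1.1979 \cdot 10^{-5}$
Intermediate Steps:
$\frac{1}{\frac{22982}{82425} + Q} = \frac{1}{\frac{22982}{82425} - 83478} = \frac{1}{- \frac{6880651168}{82425}} = - \frac{82425}{6880651168}$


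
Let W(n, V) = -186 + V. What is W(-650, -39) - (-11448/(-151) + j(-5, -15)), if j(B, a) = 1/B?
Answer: -226964/755 ≈ -300.61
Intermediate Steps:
W(-650, -39) - (-11448/(-151) + j(-5, -15)) = (-186 - 39) - (-11448/(-151) + 1/(-5)) = -225 - (-11448*(-1)/151 - ⅕) = -225 - (-159*(-72/151) - ⅕) = -225 - (11448/151 - ⅕) = -225 - 1*57089/755 = -225 - 57089/755 = -226964/755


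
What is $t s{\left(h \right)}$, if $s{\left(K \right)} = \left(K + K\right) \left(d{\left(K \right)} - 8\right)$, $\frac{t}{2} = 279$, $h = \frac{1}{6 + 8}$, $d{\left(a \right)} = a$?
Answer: $- \frac{30969}{49} \approx -632.02$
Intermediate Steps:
$h = \frac{1}{14} \approx 0.071429$
$t = 558$ ($t = 2 \cdot 279 = 558$)
$s{\left(K \right)} = 2 K \left(-8 + K\right)$ ($s{\left(K \right)} = \left(K + K\right) \left(K - 8\right) = 2 K \left(-8 + K\right)$)
$t s{\left(h \right)} = 558 \cdot 2 \cdot \frac{1}{14} \left(-8 + \frac{1}{14}\right) = 558 \cdot 2 \cdot \frac{1}{14} \left(- \frac{111}{14}\right) = 558 \left(- \frac{111}{98}\right) = - \frac{30969}{49}$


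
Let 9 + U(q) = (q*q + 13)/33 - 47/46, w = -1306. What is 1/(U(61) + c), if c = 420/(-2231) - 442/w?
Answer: 96151638/9930537097 ≈ 0.0096824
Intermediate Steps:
c = 218791/1456843 (c = 420/(-2231) - 442/(-1306) = 420*(-1/2231) - 442*(-1/1306) = -420/2231 + 221/653 = 218791/1456843 ≈ 0.15018)
U(q) = -14615/1518 + q²/33 (U(q) = -9 + ((q*q + 13)/33 - 47/46) = -9 + ((q² + 13)*(1/33) - 47*1/46) = -9 + ((13 + q²)*(1/33) - 47/46) = -9 + ((13/33 + q²/33) - 47/46) = -9 + (-953/1518 + q²/33) = -14615/1518 + q²/33)
1/(U(61) + c) = 1/((-14615/1518 + (1/33)*61²) + 218791/1456843) = 1/((-14615/1518 + (1/33)*3721) + 218791/1456843) = 1/((-14615/1518 + 3721/33) + 218791/1456843) = 1/(156551/1518 + 218791/1456843) = 1/(9930537097/96151638) = 96151638/9930537097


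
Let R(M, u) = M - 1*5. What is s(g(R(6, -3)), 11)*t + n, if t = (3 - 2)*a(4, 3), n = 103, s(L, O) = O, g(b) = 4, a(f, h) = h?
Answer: 136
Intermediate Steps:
R(M, u) = -5 + M (R(M, u) = M - 5 = -5 + M)
t = 3 (t = (3 - 2)*3 = 1*3 = 3)
s(g(R(6, -3)), 11)*t + n = 11*3 + 103 = 33 + 103 = 136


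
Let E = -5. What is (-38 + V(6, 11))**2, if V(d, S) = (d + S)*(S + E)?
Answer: 4096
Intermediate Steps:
V(d, S) = (-5 + S)*(S + d) (V(d, S) = (d + S)*(S - 5) = (S + d)*(-5 + S) = (-5 + S)*(S + d))
(-38 + V(6, 11))**2 = (-38 + (11**2 - 5*11 - 5*6 + 11*6))**2 = (-38 + (121 - 55 - 30 + 66))**2 = (-38 + 102)**2 = 64**2 = 4096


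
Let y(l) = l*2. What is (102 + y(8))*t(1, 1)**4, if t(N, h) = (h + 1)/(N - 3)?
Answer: 118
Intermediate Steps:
t(N, h) = (1 + h)/(-3 + N)
y(l) = 2*l
(102 + y(8))*t(1, 1)**4 = (102 + 2*8)*((1 + 1)/(-3 + 1))**4 = (102 + 16)*(2/(-2))**4 = 118*(-1/2*2)**4 = 118*(-1)**4 = 118*1 = 118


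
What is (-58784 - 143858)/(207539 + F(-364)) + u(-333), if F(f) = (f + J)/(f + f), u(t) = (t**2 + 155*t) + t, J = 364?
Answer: 12232353557/207539 ≈ 58940.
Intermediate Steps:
u(t) = t**2 + 156*t
F(f) = (364 + f)/(2*f) (F(f) = (f + 364)/(f + f) = (364 + f)/((2*f)) = (364 + f)*(1/(2*f)) = (364 + f)/(2*f))
(-58784 - 143858)/(207539 + F(-364)) + u(-333) = (-58784 - 143858)/(207539 + (1/2)*(364 - 364)/(-364)) - 333*(156 - 333) = -202642/(207539 + (1/2)*(-1/364)*0) - 333*(-177) = -202642/(207539 + 0) + 58941 = -202642/207539 + 58941 = 12232353557/207539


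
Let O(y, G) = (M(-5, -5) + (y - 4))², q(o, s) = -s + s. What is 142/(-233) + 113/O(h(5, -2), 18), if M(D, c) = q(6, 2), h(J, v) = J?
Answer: 26187/233 ≈ 112.39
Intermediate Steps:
q(o, s) = 0
M(D, c) = 0
O(y, G) = (-4 + y)² (O(y, G) = (0 + (y - 4))² = (0 + (-4 + y))² = (-4 + y)²)
142/(-233) + 113/O(h(5, -2), 18) = 142/(-233) + 113/((-4 + 5)²) = 142*(-1/233) + 113/(1²) = -142/233 + 113/1 = -142/233 + 113*1 = -142/233 + 113 = 26187/233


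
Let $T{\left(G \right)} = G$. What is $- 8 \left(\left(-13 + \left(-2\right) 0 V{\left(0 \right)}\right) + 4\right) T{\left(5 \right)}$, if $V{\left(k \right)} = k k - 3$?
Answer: $360$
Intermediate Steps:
$V{\left(k \right)} = -3 + k^{2}$ ($V{\left(k \right)} = k^{2} - 3 = -3 + k^{2}$)
$- 8 \left(\left(-13 + \left(-2\right) 0 V{\left(0 \right)}\right) + 4\right) T{\left(5 \right)} = - 8 \left(\left(-13 + \left(-2\right) 0 \left(-3 + 0^{2}\right)\right) + 4\right) 5 = - 8 \left(\left(-13 + 0 \left(-3 + 0\right)\right) + 4\right) 5 = - 8 \left(\left(-13 + 0 \left(-3\right)\right) + 4\right) 5 = - 8 \left(\left(-13 + 0\right) + 4\right) 5 = - 8 \left(-13 + 4\right) 5 = \left(-8\right) \left(-9\right) 5 = 72 \cdot 5 = 360$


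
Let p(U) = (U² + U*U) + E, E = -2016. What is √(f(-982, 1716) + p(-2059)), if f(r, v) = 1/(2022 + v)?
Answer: √118445348668962/3738 ≈ 2911.5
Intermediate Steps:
p(U) = -2016 + 2*U² (p(U) = (U² + U*U) - 2016 = (U² + U²) - 2016 = 2*U² - 2016 = -2016 + 2*U²)
√(f(-982, 1716) + p(-2059)) = √(1/(2022 + 1716) + (-2016 + 2*(-2059)²)) = √(1/3738 + (-2016 + 2*4239481)) = √(1/3738 + (-2016 + 8478962)) = √(1/3738 + 8476946) = √(31686824149/3738) = √118445348668962/3738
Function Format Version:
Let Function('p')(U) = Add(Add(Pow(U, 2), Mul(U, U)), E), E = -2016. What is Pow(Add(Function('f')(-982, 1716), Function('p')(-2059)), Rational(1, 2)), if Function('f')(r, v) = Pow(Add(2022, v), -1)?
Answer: Mul(Rational(1, 3738), Pow(118445348668962, Rational(1, 2))) ≈ 2911.5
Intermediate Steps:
Function('p')(U) = Add(-2016, Mul(2, Pow(U, 2))) (Function('p')(U) = Add(Add(Pow(U, 2), Mul(U, U)), -2016) = Add(Add(Pow(U, 2), Pow(U, 2)), -2016) = Add(Mul(2, Pow(U, 2)), -2016) = Add(-2016, Mul(2, Pow(U, 2))))
Pow(Add(Function('f')(-982, 1716), Function('p')(-2059)), Rational(1, 2)) = Pow(Add(Pow(Add(2022, 1716), -1), Add(-2016, Mul(2, Pow(-2059, 2)))), Rational(1, 2)) = Pow(Add(Pow(3738, -1), Add(-2016, Mul(2, 4239481))), Rational(1, 2)) = Pow(Add(Rational(1, 3738), Add(-2016, 8478962)), Rational(1, 2)) = Pow(Add(Rational(1, 3738), 8476946), Rational(1, 2)) = Pow(Rational(31686824149, 3738), Rational(1, 2)) = Mul(Rational(1, 3738), Pow(118445348668962, Rational(1, 2)))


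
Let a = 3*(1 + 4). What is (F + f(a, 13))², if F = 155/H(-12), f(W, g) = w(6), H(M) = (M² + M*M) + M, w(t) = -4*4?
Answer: 18156121/76176 ≈ 238.34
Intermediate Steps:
w(t) = -16
a = 15 (a = 3*5 = 15)
H(M) = M + 2*M² (H(M) = (M² + M²) + M = 2*M² + M = M + 2*M²)
f(W, g) = -16
F = 155/276 (F = 155/((-12*(1 + 2*(-12)))) = 155/((-12*(1 - 24))) = 155/((-12*(-23))) = 155/276 ≈ 0.56159)
(F + f(a, 13))² = (155/276 - 16)² = (-4261/276)² = 18156121/76176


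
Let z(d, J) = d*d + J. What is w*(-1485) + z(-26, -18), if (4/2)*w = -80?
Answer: 60058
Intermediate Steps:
z(d, J) = J + d² (z(d, J) = d² + J = J + d²)
w = -40 (w = (½)*(-80) = -40)
w*(-1485) + z(-26, -18) = -40*(-1485) + (-18 + (-26)²) = 59400 + (-18 + 676) = 59400 + 658 = 60058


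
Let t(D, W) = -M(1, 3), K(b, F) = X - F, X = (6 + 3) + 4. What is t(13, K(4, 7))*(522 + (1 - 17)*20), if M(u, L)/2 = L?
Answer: -1212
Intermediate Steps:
M(u, L) = 2*L
X = 13 (X = 9 + 4 = 13)
K(b, F) = 13 - F
t(D, W) = -6 (t(D, W) = -2*3 = -1*6 = -6)
t(13, K(4, 7))*(522 + (1 - 17)*20) = -6*(522 + (1 - 17)*20) = -6*(522 - 16*20) = -6*(522 - 320) = -6*202 = -1212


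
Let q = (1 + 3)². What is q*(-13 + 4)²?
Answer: 1296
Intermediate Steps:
q = 16 (q = 4² = 16)
q*(-13 + 4)² = 16*(-13 + 4)² = 16*(-9)² = 16*81 = 1296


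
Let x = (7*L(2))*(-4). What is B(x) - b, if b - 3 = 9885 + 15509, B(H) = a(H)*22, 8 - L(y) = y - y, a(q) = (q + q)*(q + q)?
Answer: 4390091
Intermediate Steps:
a(q) = 4*q² (a(q) = (2*q)*(2*q) = 4*q²)
L(y) = 8 (L(y) = 8 - (y - y) = 8 - 1*0 = 8 + 0 = 8)
x = -224 (x = (7*8)*(-4) = 56*(-4) = -224)
B(H) = 88*H² (B(H) = (4*H²)*22 = 88*H²)
b = 25397 (b = 3 + (9885 + 15509) = 3 + 25394 = 25397)
B(x) - b = 88*(-224)² - 1*25397 = 88*50176 - 25397 = 4415488 - 25397 = 4390091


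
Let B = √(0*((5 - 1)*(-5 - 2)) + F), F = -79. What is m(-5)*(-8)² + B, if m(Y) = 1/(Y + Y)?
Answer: -32/5 + I*√79 ≈ -6.4 + 8.8882*I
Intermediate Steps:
B = I*√79 (B = √(0*((5 - 1)*(-5 - 2)) - 79) = √(0*(4*(-7)) - 79) = √(0*(-28) - 79) = √(0 - 79) = √(-79) = I*√79 ≈ 8.8882*I)
m(Y) = 1/(2*Y)
m(-5)*(-8)² + B = ((½)/(-5))*(-8)² + I*√79 = ((½)*(-⅕))*64 + I*√79 = -⅒*64 + I*√79 = -32/5 + I*√79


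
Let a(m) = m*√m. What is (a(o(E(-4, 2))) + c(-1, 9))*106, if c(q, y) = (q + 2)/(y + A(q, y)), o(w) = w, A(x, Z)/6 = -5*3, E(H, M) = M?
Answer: -106/81 + 212*√2 ≈ 298.50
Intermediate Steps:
A(x, Z) = -90 (A(x, Z) = 6*(-5*3) = 6*(-15) = -90)
c(q, y) = (2 + q)/(-90 + y) (c(q, y) = (q + 2)/(y - 90) = (2 + q)/(-90 + y))
a(m) = m^(3/2)
(a(o(E(-4, 2))) + c(-1, 9))*106 = (2^(3/2) + (2 - 1)/(-90 + 9))*106 = (2*√2 + 1/(-81))*106 = (2*√2 - 1/81*1)*106 = (2*√2 - 1/81)*106 = (-1/81 + 2*√2)*106 = -106/81 + 212*√2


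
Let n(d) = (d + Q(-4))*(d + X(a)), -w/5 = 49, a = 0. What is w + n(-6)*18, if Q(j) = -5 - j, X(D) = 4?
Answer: 7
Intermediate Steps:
w = -245 (w = -5*49 = -245)
n(d) = (-1 + d)*(4 + d) (n(d) = (d + (-5 - 1*(-4)))*(d + 4) = (d + (-5 + 4))*(4 + d) = (d - 1)*(4 + d) = (-1 + d)*(4 + d))
w + n(-6)*18 = -245 + (-4 + (-6)**2 + 3*(-6))*18 = -245 + (-4 + 36 - 18)*18 = -245 + 14*18 = -245 + 252 = 7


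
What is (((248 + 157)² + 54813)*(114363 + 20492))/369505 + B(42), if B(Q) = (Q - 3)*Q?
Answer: 6023329536/73901 ≈ 81505.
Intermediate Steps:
B(Q) = Q*(-3 + Q) (B(Q) = (-3 + Q)*Q = Q*(-3 + Q))
(((248 + 157)² + 54813)*(114363 + 20492))/369505 + B(42) = (((248 + 157)² + 54813)*(114363 + 20492))/369505 + 42*(-3 + 42) = ((405² + 54813)*134855)*(1/369505) + 42*39 = ((164025 + 54813)*134855)*(1/369505) + 1638 = (218838*134855)*(1/369505) + 1638 = 29511398490*(1/369505) + 1638 = 5902279698/73901 + 1638 = 6023329536/73901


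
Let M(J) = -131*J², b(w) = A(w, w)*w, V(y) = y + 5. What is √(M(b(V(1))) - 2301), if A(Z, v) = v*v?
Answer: I*√6114237 ≈ 2472.7*I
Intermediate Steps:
A(Z, v) = v²
V(y) = 5 + y
b(w) = w³ (b(w) = w²*w = w³)
√(M(b(V(1))) - 2301) = √(-131*(5 + 1)⁶ - 2301) = √(-131*(6³)² - 2301) = √(-131*216² - 2301) = √(-131*46656 - 2301) = √(-6111936 - 2301) = √(-6114237) = I*√6114237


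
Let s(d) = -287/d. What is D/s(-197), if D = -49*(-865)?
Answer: 1192835/41 ≈ 29094.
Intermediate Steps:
D = 42385
D/s(-197) = 42385/((-287/(-197))) = 42385/((-287*(-1/197))) = 42385/(287/197) = 42385*(197/287) = 1192835/41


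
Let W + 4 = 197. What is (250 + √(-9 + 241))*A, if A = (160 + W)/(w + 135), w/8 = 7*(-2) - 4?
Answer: -88250/9 - 706*√58/9 ≈ -10403.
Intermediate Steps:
W = 193 (W = -4 + 197 = 193)
w = -144 (w = 8*(7*(-2) - 4) = 8*(-14 - 4) = 8*(-18) = -144)
A = -353/9 (A = (160 + 193)/(-144 + 135) = 353/(-9) = 353*(-⅑) = -353/9 ≈ -39.222)
(250 + √(-9 + 241))*A = (250 + √(-9 + 241))*(-353/9) = (250 + √232)*(-353/9) = (250 + 2*√58)*(-353/9) = -88250/9 - 706*√58/9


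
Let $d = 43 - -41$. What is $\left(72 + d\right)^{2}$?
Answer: $24336$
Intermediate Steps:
$d = 84$ ($d = 43 + 41 = 84$)
$\left(72 + d\right)^{2} = \left(72 + 84\right)^{2} = 156^{2} = 24336$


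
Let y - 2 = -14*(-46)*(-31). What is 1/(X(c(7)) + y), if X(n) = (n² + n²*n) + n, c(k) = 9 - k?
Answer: -1/19948 ≈ -5.0130e-5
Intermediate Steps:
y = -19962 (y = 2 - 14*(-46)*(-31) = 2 + 644*(-31) = 2 - 19964 = -19962)
X(n) = n + n² + n³ (X(n) = (n² + n³) + n = n + n² + n³)
1/(X(c(7)) + y) = 1/((9 - 1*7)*(1 + (9 - 1*7) + (9 - 1*7)²) - 19962) = 1/((9 - 7)*(1 + (9 - 7) + (9 - 7)²) - 19962) = 1/(2*(1 + 2 + 2²) - 19962) = 1/(2*(1 + 2 + 4) - 19962) = 1/(2*7 - 19962) = 1/(14 - 19962) = 1/(-19948) = -1/19948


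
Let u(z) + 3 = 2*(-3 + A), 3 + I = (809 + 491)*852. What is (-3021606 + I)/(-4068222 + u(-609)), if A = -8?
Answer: 1914009/4068247 ≈ 0.47048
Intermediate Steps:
I = 1107597 (I = -3 + (809 + 491)*852 = -3 + 1300*852 = -3 + 1107600 = 1107597)
u(z) = -25 (u(z) = -3 + 2*(-3 - 8) = -3 + 2*(-11) = -3 - 22 = -25)
(-3021606 + I)/(-4068222 + u(-609)) = (-3021606 + 1107597)/(-4068222 - 25) = -1914009/(-4068247) = -1914009*(-1/4068247) = 1914009/4068247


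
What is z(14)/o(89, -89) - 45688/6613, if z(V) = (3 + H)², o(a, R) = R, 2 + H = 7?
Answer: -4489464/588557 ≈ -7.6279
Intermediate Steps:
H = 5 (H = -2 + 7 = 5)
z(V) = 64 (z(V) = (3 + 5)² = 8² = 64)
z(14)/o(89, -89) - 45688/6613 = 64/(-89) - 45688/6613 = 64*(-1/89) - 45688*1/6613 = -64/89 - 45688/6613 = -4489464/588557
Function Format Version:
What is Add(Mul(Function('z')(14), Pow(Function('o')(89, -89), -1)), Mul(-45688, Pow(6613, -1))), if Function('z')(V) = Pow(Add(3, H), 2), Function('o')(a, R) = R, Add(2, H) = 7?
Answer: Rational(-4489464, 588557) ≈ -7.6279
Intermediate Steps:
H = 5 (H = Add(-2, 7) = 5)
Function('z')(V) = 64 (Function('z')(V) = Pow(Add(3, 5), 2) = Pow(8, 2) = 64)
Add(Mul(Function('z')(14), Pow(Function('o')(89, -89), -1)), Mul(-45688, Pow(6613, -1))) = Add(Mul(64, Pow(-89, -1)), Mul(-45688, Pow(6613, -1))) = Add(Mul(64, Rational(-1, 89)), Mul(-45688, Rational(1, 6613))) = Add(Rational(-64, 89), Rational(-45688, 6613)) = Rational(-4489464, 588557)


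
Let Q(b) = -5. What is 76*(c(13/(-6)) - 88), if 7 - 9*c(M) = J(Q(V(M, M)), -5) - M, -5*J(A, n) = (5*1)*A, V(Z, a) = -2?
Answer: -180614/27 ≈ -6689.4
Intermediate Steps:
J(A, n) = -A (J(A, n) = -5*1*A/5 = -A)
c(M) = 2/9 + M/9 (c(M) = 7/9 - (-1*(-5) - M)/9 = 7/9 - (5 - M)/9 = 7/9 + (-5/9 + M/9) = 2/9 + M/9)
76*(c(13/(-6)) - 88) = 76*((2/9 + (13/(-6))/9) - 88) = 76*((2/9 + (13*(-⅙))/9) - 88) = 76*((2/9 + (⅑)*(-13/6)) - 88) = 76*((2/9 - 13/54) - 88) = 76*(-1/54 - 88) = 76*(-4753/54) = -180614/27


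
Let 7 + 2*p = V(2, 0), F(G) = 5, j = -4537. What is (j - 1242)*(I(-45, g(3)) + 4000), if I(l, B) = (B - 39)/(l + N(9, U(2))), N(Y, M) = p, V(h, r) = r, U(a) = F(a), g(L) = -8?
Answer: -2242795226/97 ≈ -2.3122e+7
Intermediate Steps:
U(a) = 5
p = -7/2 (p = -7/2 + (1/2)*0 = -7/2 + 0 = -7/2 ≈ -3.5000)
N(Y, M) = -7/2
I(l, B) = (-39 + B)/(-7/2 + l) (I(l, B) = (B - 39)/(l - 7/2) = (-39 + B)/(-7/2 + l))
(j - 1242)*(I(-45, g(3)) + 4000) = (-4537 - 1242)*(2*(-39 - 8)/(-7 + 2*(-45)) + 4000) = -5779*(2*(-47)/(-7 - 90) + 4000) = -5779*(2*(-47)/(-97) + 4000) = -5779*(2*(-1/97)*(-47) + 4000) = -5779*(94/97 + 4000) = -5779*388094/97 = -2242795226/97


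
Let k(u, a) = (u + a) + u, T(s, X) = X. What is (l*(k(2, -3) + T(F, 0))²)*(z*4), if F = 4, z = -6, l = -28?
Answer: 672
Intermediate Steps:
k(u, a) = a + 2*u (k(u, a) = (a + u) + u = a + 2*u)
(l*(k(2, -3) + T(F, 0))²)*(z*4) = (-28*((-3 + 2*2) + 0)²)*(-6*4) = -28*((-3 + 4) + 0)²*(-24) = -28*(1 + 0)²*(-24) = -28*1²*(-24) = -28*1*(-24) = -28*(-24) = 672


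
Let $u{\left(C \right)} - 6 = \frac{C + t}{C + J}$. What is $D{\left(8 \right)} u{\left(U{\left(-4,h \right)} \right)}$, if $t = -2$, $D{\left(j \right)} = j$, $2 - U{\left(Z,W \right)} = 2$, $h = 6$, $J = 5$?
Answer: $\frac{224}{5} \approx 44.8$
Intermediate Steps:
$U{\left(Z,W \right)} = 0$ ($U{\left(Z,W \right)} = 2 - 2 = 0$)
$u{\left(C \right)} = 6 + \frac{-2 + C}{5 + C}$ ($u{\left(C \right)} = 6 + \frac{C - 2}{C + 5} = 6 + \frac{-2 + C}{5 + C}$)
$D{\left(8 \right)} u{\left(U{\left(-4,h \right)} \right)} = 8 \frac{7 \left(4 + 0\right)}{5 + 0} = 8 \cdot 7 \cdot \frac{1}{5} \cdot 4 = 8 \cdot \frac{28}{5} = \frac{224}{5}$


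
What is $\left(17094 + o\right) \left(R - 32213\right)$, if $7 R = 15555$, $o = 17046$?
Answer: $- \frac{7167215040}{7} \approx -1.0239 \cdot 10^{9}$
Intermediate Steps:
$R = \frac{15555}{7}$ ($R = \frac{1}{7} \cdot 15555 = \frac{15555}{7} \approx 2222.1$)
$\left(17094 + o\right) \left(R - 32213\right) = \left(17094 + 17046\right) \left(\frac{15555}{7} - 32213\right) = 34140 \left(- \frac{209936}{7}\right) = - \frac{7167215040}{7}$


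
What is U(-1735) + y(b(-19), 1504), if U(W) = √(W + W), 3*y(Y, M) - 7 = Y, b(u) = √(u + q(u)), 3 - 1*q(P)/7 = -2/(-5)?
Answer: 7/3 + I*√3470 + 2*I*√5/15 ≈ 2.3333 + 59.205*I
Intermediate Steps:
q(P) = 91/5 (q(P) = 21 - (-14)/(-5) = 21 - (-14)*(-1)/5 = 21 - 7*⅖ = 21 - 14/5 = 91/5)
b(u) = √(91/5 + u) (b(u) = √(u + 91/5) = √(91/5 + u))
y(Y, M) = 7/3 + Y/3
U(W) = √2*√W (U(W) = √(2*W) = √2*√W)
U(-1735) + y(b(-19), 1504) = √2*√(-1735) + (7/3 + (√(455 + 25*(-19))/5)/3) = √2*(I*√1735) + (7/3 + (√(455 - 475)/5)/3) = I*√3470 + (7/3 + (√(-20)/5)/3) = I*√3470 + (7/3 + ((2*I*√5)/5)/3) = I*√3470 + (7/3 + (2*I*√5/5)/3) = I*√3470 + (7/3 + 2*I*√5/15) = 7/3 + I*√3470 + 2*I*√5/15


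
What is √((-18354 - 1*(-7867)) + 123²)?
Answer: √4642 ≈ 68.132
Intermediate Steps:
√((-18354 - 1*(-7867)) + 123²) = √((-18354 + 7867) + 15129) = √(-10487 + 15129) = √4642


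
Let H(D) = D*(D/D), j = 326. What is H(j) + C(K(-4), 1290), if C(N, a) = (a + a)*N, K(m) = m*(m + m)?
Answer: 82886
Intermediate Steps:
K(m) = 2*m² (K(m) = m*(2*m) = 2*m²)
C(N, a) = 2*N*a (C(N, a) = (2*a)*N = 2*N*a)
H(D) = D (H(D) = D*1 = D)
H(j) + C(K(-4), 1290) = 326 + 2*(2*(-4)²)*1290 = 326 + 2*(2*16)*1290 = 326 + 2*32*1290 = 326 + 82560 = 82886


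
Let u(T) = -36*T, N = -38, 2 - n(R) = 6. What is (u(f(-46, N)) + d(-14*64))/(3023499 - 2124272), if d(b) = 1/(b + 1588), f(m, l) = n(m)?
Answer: 99649/622265084 ≈ 0.00016014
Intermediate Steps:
n(R) = -4 (n(R) = 2 - 1*6 = 2 - 6 = -4)
f(m, l) = -4
d(b) = 1/(1588 + b)
(u(f(-46, N)) + d(-14*64))/(3023499 - 2124272) = (-36*(-4) + 1/(1588 - 14*64))/(3023499 - 2124272) = (144 + 1/(1588 - 896))/899227 = (144 + 1/692)*(1/899227) = (99649/692)*(1/899227) = 99649/622265084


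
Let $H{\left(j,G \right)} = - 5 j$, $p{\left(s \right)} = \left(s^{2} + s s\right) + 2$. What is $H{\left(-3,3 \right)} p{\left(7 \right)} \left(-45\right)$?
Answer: $-67500$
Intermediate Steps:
$p{\left(s \right)} = 2 + 2 s^{2}$ ($p{\left(s \right)} = \left(s^{2} + s^{2}\right) + 2 = 2 s^{2} + 2 = 2 + 2 s^{2}$)
$H{\left(-3,3 \right)} p{\left(7 \right)} \left(-45\right) = \left(-5\right) \left(-3\right) \left(2 + 2 \cdot 7^{2}\right) \left(-45\right) = 15 \left(2 + 2 \cdot 49\right) \left(-45\right) = 15 \left(2 + 98\right) \left(-45\right) = 15 \cdot 100 \left(-45\right) = 1500 \left(-45\right) = -67500$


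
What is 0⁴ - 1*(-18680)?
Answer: 18680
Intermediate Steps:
0⁴ - 1*(-18680) = 0 + 18680 = 18680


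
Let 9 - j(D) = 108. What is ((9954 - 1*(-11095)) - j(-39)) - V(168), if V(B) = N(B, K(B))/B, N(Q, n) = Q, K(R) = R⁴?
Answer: 21147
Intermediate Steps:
j(D) = -99 (j(D) = 9 - 1*108 = 9 - 108 = -99)
V(B) = 1 (V(B) = B/B = 1)
((9954 - 1*(-11095)) - j(-39)) - V(168) = ((9954 - 1*(-11095)) - 1*(-99)) - 1*1 = ((9954 + 11095) + 99) - 1 = (21049 + 99) - 1 = 21148 - 1 = 21147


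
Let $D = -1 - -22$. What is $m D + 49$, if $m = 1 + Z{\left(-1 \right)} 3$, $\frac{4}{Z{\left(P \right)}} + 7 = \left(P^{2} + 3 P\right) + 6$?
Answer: $-14$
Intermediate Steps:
$Z{\left(P \right)} = \frac{4}{-1 + P^{2} + 3 P}$ ($Z{\left(P \right)} = \frac{4}{-7 + \left(\left(P^{2} + 3 P\right) + 6\right)} = \frac{4}{-7 + \left(6 + P^{2} + 3 P\right)} = \frac{4}{-1 + P^{2} + 3 P}$)
$D = 21$ ($D = -1 + 22 = 21$)
$m = -3$ ($m = 1 + \frac{4}{-1 + \left(-1\right)^{2} + 3 \left(-1\right)} 3 = 1 + \frac{4}{-1 + 1 - 3} \cdot 3 = 1 + \frac{4}{-3} \cdot 3 = 1 + 4 \left(- \frac{1}{3}\right) 3 = 1 - 4 = -3$)
$m D + 49 = \left(-3\right) 21 + 49 = -63 + 49 = -14$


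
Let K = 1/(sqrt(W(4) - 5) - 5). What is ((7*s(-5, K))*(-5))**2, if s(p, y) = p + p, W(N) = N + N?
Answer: 122500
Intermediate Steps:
W(N) = 2*N
K = 1/(-5 + sqrt(3)) (K = 1/(sqrt(2*4 - 5) - 5) = 1/(sqrt(8 - 5) - 5) = 1/(sqrt(3) - 5) = 1/(-5 + sqrt(3)) ≈ -0.30600)
s(p, y) = 2*p
((7*s(-5, K))*(-5))**2 = ((7*(2*(-5)))*(-5))**2 = ((7*(-10))*(-5))**2 = (-70*(-5))**2 = 350**2 = 122500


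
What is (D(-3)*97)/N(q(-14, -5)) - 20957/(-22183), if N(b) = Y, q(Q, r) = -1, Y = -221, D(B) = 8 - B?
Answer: -19037764/4902443 ≈ -3.8833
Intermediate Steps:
N(b) = -221
(D(-3)*97)/N(q(-14, -5)) - 20957/(-22183) = ((8 - 1*(-3))*97)/(-221) - 20957/(-22183) = ((8 + 3)*97)*(-1/221) - 20957*(-1/22183) = (11*97)*(-1/221) + 20957/22183 = 1067*(-1/221) + 20957/22183 = -1067/221 + 20957/22183 = -19037764/4902443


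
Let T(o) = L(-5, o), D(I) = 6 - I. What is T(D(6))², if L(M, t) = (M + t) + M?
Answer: 100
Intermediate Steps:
L(M, t) = t + 2*M
T(o) = -10 + o (T(o) = o + 2*(-5) = o - 10 = -10 + o)
T(D(6))² = (-10 + (6 - 1*6))² = (-10 + (6 - 6))² = (-10 + 0)² = (-10)² = 100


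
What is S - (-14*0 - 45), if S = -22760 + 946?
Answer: -21769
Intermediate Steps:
S = -21814
S - (-14*0 - 45) = -21814 - (-14*0 - 45) = -21814 - (0 - 45) = -21814 - 1*(-45) = -21814 + 45 = -21769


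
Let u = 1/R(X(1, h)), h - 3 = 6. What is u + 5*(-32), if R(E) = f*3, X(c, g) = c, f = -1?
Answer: -481/3 ≈ -160.33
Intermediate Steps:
h = 9 (h = 3 + 6 = 9)
R(E) = -3 (R(E) = -1*3 = -3)
u = -1/3 (u = 1/(-3) = -1/3 ≈ -0.33333)
u + 5*(-32) = -1/3 + 5*(-32) = -1/3 - 160 = -481/3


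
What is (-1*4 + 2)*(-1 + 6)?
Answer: -10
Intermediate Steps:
(-1*4 + 2)*(-1 + 6) = (-4 + 2)*5 = -2*5 = -10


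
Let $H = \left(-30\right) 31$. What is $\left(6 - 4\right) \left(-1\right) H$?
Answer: $1860$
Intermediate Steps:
$H = -930$
$\left(6 - 4\right) \left(-1\right) H = \left(6 - 4\right) \left(-1\right) \left(-930\right) = 2 \left(-1\right) \left(-930\right) = \left(-2\right) \left(-930\right) = 1860$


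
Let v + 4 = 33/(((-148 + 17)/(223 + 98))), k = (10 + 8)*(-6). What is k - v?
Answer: -3031/131 ≈ -23.137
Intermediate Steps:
k = -108 (k = 18*(-6) = -108)
v = -11117/131 (v = -4 + 33/(((-148 + 17)/(223 + 98))) = -4 + 33/((-131/321)) = -4 + 33/((-131*1/321)) = -4 + 33/(-131/321) = -4 + 33*(-321/131) = -4 - 10593/131 = -11117/131 ≈ -84.863)
k - v = -108 - 1*(-11117/131) = -108 + 11117/131 = -3031/131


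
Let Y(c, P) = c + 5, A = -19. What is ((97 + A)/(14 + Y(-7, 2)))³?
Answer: 2197/8 ≈ 274.63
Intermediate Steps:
Y(c, P) = 5 + c
((97 + A)/(14 + Y(-7, 2)))³ = ((97 - 19)/(14 + (5 - 7)))³ = (78/(14 - 2))³ = (78/12)³ = (78*(1/12))³ = (13/2)³ = 2197/8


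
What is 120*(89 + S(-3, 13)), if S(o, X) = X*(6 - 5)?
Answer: 12240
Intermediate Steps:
S(o, X) = X (S(o, X) = X*1 = X)
120*(89 + S(-3, 13)) = 120*(89 + 13) = 120*102 = 12240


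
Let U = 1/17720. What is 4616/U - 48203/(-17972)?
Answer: 1470029133643/17972 ≈ 8.1796e+7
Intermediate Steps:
U = 1/17720 ≈ 5.6433e-5
4616/U - 48203/(-17972) = 4616/(1/17720) - 48203/(-17972) = 4616*17720 - 48203*(-1/17972) = 81795520 + 48203/17972 = 1470029133643/17972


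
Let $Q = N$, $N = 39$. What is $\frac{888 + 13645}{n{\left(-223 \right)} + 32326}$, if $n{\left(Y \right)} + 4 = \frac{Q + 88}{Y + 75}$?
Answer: $\frac{2150884}{4783529} \approx 0.44964$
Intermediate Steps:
$Q = 39$
$n{\left(Y \right)} = -4 + \frac{127}{75 + Y}$ ($n{\left(Y \right)} = -4 + \frac{39 + 88}{Y + 75} = -4 + \frac{127}{75 + Y}$)
$\frac{888 + 13645}{n{\left(-223 \right)} + 32326} = \frac{888 + 13645}{\frac{-173 - -892}{75 - 223} + 32326} = \frac{14533}{\frac{-173 + 892}{-148} + 32326} = \frac{14533}{\left(- \frac{1}{148}\right) 719 + 32326} = \frac{14533}{- \frac{719}{148} + 32326} = \frac{14533}{\frac{4783529}{148}} = 14533 \cdot \frac{148}{4783529} = \frac{2150884}{4783529}$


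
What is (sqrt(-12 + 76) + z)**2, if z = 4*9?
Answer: 1936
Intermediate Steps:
z = 36
(sqrt(-12 + 76) + z)**2 = (sqrt(-12 + 76) + 36)**2 = (sqrt(64) + 36)**2 = (8 + 36)**2 = 44**2 = 1936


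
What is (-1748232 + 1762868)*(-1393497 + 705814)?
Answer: -10064928388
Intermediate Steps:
(-1748232 + 1762868)*(-1393497 + 705814) = 14636*(-687683) = -10064928388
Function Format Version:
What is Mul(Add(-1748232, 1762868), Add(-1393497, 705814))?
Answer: -10064928388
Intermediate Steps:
Mul(Add(-1748232, 1762868), Add(-1393497, 705814)) = Mul(14636, -687683) = -10064928388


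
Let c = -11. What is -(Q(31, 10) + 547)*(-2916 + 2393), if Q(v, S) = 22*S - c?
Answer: 406894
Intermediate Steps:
Q(v, S) = 11 + 22*S (Q(v, S) = 22*S - 1*(-11) = 22*S + 11 = 11 + 22*S)
-(Q(31, 10) + 547)*(-2916 + 2393) = -((11 + 22*10) + 547)*(-2916 + 2393) = -((11 + 220) + 547)*(-523) = -(231 + 547)*(-523) = -778*(-523) = -1*(-406894) = 406894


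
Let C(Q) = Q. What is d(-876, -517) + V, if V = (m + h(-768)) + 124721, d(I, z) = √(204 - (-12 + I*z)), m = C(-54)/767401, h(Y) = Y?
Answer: 95121656099/767401 + 2*I*√113169 ≈ 1.2395e+5 + 672.81*I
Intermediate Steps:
m = -54/767401 ≈ -7.0367e-5
d(I, z) = √(216 - I*z) (d(I, z) = √(204 + (12 - I*z)) = √(216 - I*z))
V = 95121656099/767401 (V = (-54/767401 - 768) + 124721 = -589364022/767401 + 124721 = 95121656099/767401 ≈ 1.2395e+5)
d(-876, -517) + V = √(216 - 1*(-876)*(-517)) + 95121656099/767401 = √(216 - 452892) + 95121656099/767401 = √(-452676) + 95121656099/767401 = 2*I*√113169 + 95121656099/767401 = 95121656099/767401 + 2*I*√113169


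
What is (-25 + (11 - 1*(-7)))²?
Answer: 49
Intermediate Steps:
(-25 + (11 - 1*(-7)))² = (-25 + (11 + 7))² = (-25 + 18)² = (-7)² = 49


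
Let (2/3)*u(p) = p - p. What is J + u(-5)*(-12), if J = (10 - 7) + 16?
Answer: 19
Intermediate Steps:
u(p) = 0 (u(p) = 3*(p - p)/2 = (3/2)*0 = 0)
J = 19 (J = 3 + 16 = 19)
J + u(-5)*(-12) = 19 + 0*(-12) = 19 + 0 = 19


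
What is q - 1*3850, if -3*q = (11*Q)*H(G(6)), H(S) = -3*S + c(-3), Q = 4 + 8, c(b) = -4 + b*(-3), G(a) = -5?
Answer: -4730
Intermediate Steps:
c(b) = -4 - 3*b
Q = 12
H(S) = 5 - 3*S (H(S) = -3*S + (-4 - 3*(-3)) = -3*S + (-4 + 9) = -3*S + 5 = 5 - 3*S)
q = -880 (q = -11*12*(5 - 3*(-5))/3 = -44*(5 + 15) = -44*20 = -⅓*2640 = -880)
q - 1*3850 = -880 - 1*3850 = -880 - 3850 = -4730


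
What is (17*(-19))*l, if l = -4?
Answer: 1292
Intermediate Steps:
(17*(-19))*l = (17*(-19))*(-4) = -323*(-4) = 1292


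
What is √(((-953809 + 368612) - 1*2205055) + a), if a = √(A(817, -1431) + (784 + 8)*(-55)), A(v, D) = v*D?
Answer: √(-2790252 + 3*I*√134743) ≈ 0.33 + 1670.4*I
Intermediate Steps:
A(v, D) = D*v
a = 3*I*√134743 (a = √(-1431*817 + (784 + 8)*(-55)) = √(-1169127 + 792*(-55)) = √(-1169127 - 43560) = √(-1212687) = 3*I*√134743 ≈ 1101.2*I)
√(((-953809 + 368612) - 1*2205055) + a) = √(((-953809 + 368612) - 1*2205055) + 3*I*√134743) = √((-585197 - 2205055) + 3*I*√134743) = √(-2790252 + 3*I*√134743)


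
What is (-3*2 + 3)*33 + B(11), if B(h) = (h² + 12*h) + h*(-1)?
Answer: 143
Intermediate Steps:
B(h) = h² + 11*h (B(h) = (h² + 12*h) - h = h² + 11*h)
(-3*2 + 3)*33 + B(11) = (-3*2 + 3)*33 + 11*(11 + 11) = (-6 + 3)*33 + 11*22 = -3*33 + 242 = -99 + 242 = 143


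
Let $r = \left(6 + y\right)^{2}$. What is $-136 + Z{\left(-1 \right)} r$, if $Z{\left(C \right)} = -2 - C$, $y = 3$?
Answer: $-217$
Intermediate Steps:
$r = 81$ ($r = \left(6 + 3\right)^{2} = 9^{2} = 81$)
$-136 + Z{\left(-1 \right)} r = -136 + \left(-2 - -1\right) 81 = -136 + \left(-2 + 1\right) 81 = -136 - 81 = -217$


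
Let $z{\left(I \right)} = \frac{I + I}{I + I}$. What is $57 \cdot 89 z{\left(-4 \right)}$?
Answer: $5073$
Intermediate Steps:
$z{\left(I \right)} = 1$ ($z{\left(I \right)} = \frac{2 I}{2 I} = 2 I \frac{1}{2 I} = 1$)
$57 \cdot 89 z{\left(-4 \right)} = 57 \cdot 89 \cdot 1 = 5073 \cdot 1 = 5073$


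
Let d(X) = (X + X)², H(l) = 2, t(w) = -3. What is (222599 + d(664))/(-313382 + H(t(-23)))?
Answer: -220687/34820 ≈ -6.3379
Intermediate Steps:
d(X) = 4*X² (d(X) = (2*X)² = 4*X²)
(222599 + d(664))/(-313382 + H(t(-23))) = (222599 + 4*664²)/(-313382 + 2) = (222599 + 4*440896)/(-313380) = (222599 + 1763584)*(-1/313380) = 1986183*(-1/313380) = -220687/34820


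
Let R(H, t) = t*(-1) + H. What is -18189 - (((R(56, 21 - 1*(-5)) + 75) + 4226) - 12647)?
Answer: -9873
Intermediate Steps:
R(H, t) = H - t (R(H, t) = -t + H = H - t)
-18189 - (((R(56, 21 - 1*(-5)) + 75) + 4226) - 12647) = -18189 - ((((56 - (21 - 1*(-5))) + 75) + 4226) - 12647) = -18189 - ((((56 - (21 + 5)) + 75) + 4226) - 12647) = -18189 - ((((56 - 1*26) + 75) + 4226) - 12647) = -18189 - ((((56 - 26) + 75) + 4226) - 12647) = -18189 - (((30 + 75) + 4226) - 12647) = -18189 - ((105 + 4226) - 12647) = -18189 - (4331 - 12647) = -18189 - 1*(-8316) = -18189 + 8316 = -9873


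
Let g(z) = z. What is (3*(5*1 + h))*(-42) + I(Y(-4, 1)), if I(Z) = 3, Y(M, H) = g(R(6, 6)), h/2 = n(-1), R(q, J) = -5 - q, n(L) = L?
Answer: -375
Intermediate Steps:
h = -2 (h = 2*(-1) = -2)
Y(M, H) = -11 (Y(M, H) = -5 - 1*6 = -5 - 6 = -11)
(3*(5*1 + h))*(-42) + I(Y(-4, 1)) = (3*(5*1 - 2))*(-42) + 3 = (3*(5 - 2))*(-42) + 3 = (3*3)*(-42) + 3 = 9*(-42) + 3 = -378 + 3 = -375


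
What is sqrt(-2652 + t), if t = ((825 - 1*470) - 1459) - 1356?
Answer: 6*I*sqrt(142) ≈ 71.498*I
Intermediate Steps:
t = -2460 (t = ((825 - 470) - 1459) - 1356 = (355 - 1459) - 1356 = -1104 - 1356 = -2460)
sqrt(-2652 + t) = sqrt(-2652 - 2460) = sqrt(-5112) = 6*I*sqrt(142)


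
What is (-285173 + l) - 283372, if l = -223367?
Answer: -791912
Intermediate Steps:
(-285173 + l) - 283372 = (-285173 - 223367) - 283372 = -508540 - 283372 = -791912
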